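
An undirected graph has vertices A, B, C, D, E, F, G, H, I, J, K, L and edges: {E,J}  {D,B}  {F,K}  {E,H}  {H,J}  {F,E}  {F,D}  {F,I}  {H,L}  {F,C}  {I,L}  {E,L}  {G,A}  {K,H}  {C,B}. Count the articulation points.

Removing F increases the component count from 2 to 3, so F is a cut vertex.
By contrast removing C leaves 2 components; it is not a cut vertex. No other vertex is a cut vertex either.

1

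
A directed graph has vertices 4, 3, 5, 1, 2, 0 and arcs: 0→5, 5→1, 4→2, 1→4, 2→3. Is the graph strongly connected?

No

There is no directed path from 5 to 0, so the graph is not strongly connected.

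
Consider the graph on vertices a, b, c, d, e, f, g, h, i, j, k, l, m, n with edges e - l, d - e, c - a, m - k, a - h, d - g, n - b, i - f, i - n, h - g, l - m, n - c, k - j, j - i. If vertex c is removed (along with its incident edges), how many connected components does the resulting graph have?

1

With c gone, the remaining components are: {a, b, d, e, f, g, h, i, j, k, l, m, n}.
That is 1 component.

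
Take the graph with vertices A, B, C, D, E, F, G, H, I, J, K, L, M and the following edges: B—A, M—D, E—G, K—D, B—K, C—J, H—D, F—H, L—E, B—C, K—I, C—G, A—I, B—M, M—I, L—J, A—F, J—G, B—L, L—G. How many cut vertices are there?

1

Removing B increases the component count from 1 to 2, so B is a cut vertex.
By contrast removing C leaves 1 component; it is not a cut vertex. No other vertex is a cut vertex either.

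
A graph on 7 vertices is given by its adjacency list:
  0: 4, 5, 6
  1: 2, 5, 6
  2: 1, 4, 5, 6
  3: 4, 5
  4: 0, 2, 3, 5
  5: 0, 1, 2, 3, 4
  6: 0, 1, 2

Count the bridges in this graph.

0

The edges on the cycle 0-4-3-5-0 are not bridges since each lies on that cycle.
Every edge lies on some cycle, so there are no bridges.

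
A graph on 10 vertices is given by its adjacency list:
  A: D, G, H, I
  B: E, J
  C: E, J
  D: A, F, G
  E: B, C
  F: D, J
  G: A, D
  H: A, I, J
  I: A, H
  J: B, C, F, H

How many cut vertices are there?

1

Removing J increases the component count from 1 to 2, so J is a cut vertex.
By contrast removing G leaves 1 component; it is not a cut vertex. No other vertex is a cut vertex either.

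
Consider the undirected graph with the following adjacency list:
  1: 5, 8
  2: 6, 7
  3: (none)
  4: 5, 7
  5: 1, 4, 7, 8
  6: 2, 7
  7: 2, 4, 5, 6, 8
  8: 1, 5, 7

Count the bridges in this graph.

The edges on the cycle 7-2-6-7 are not bridges since each lies on that cycle.
Every edge lies on some cycle, so there are no bridges.

0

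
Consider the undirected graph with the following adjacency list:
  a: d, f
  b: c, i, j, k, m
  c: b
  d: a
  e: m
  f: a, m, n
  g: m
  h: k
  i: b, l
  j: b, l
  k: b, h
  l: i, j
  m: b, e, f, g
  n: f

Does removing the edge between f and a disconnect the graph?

Removing f-a leaves no path between f and a: the component count goes from 1 to 2. So it is a bridge.

Yes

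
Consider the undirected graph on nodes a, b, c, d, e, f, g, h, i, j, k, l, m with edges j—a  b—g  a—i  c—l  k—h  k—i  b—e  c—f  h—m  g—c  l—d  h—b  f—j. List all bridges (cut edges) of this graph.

The edges on the cycle k-h-b-g-c-f-j-a-i-k are not bridges since each lies on that cycle.
But removing h—m disconnects h from m; removing l—d disconnects l from d; removing e—b disconnects e from b; removing l—c disconnects l from c — these are bridges.

b-e, c-l, d-l, h-m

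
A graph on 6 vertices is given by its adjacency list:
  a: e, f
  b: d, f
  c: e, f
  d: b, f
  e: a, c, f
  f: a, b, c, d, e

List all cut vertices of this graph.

f

Removing f increases the component count from 1 to 2, so f is a cut vertex.
By contrast removing c leaves 1 component; it is not a cut vertex. No other vertex is a cut vertex either.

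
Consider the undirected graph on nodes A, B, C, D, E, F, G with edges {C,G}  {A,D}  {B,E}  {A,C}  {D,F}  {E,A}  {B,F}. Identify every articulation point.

Removing A increases the component count from 1 to 2, so A is a cut vertex.
Removing C increases the component count from 1 to 2, so C is a cut vertex.
By contrast removing B leaves 1 component; it is not a cut vertex. No other vertex is a cut vertex either.

A, C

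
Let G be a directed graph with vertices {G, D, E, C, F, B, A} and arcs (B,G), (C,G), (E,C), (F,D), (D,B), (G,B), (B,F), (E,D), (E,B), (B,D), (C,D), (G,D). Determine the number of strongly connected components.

{B, D, F, G} are all mutually reachable — one SCC of size 4.
{E} is an SCC by itself.
{C} is an SCC by itself.
{A} is an SCC by itself.
That gives 4 strongly connected components.

4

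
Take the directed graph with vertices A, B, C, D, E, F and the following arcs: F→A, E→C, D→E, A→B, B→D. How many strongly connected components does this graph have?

{B} is an SCC by itself.
{F} is an SCC by itself.
{A} is an SCC by itself.
{E} is an SCC by itself.
{D} is an SCC by itself.
(and 1 more singleton SCC)
That gives 6 strongly connected components.

6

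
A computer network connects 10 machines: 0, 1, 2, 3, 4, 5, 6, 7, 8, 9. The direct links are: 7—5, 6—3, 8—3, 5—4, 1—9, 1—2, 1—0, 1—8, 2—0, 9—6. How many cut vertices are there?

2

Removing 1 increases the component count from 2 to 3, so 1 is a cut vertex.
Removing 5 increases the component count from 2 to 3, so 5 is a cut vertex.
By contrast removing 3 leaves 2 components; it is not a cut vertex. No other vertex is a cut vertex either.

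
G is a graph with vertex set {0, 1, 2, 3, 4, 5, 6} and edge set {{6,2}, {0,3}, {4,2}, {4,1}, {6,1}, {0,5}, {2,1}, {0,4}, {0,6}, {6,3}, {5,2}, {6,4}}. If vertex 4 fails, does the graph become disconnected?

No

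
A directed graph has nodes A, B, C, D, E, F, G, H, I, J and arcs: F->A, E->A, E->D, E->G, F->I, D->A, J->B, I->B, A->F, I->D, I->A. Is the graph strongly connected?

No

There is no directed path from J to D, so the graph is not strongly connected.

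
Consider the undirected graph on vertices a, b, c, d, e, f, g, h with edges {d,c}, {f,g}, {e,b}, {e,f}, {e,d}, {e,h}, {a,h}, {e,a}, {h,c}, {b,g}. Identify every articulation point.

e

Removing e increases the component count from 1 to 2, so e is a cut vertex.
By contrast removing d leaves 1 component; it is not a cut vertex. No other vertex is a cut vertex either.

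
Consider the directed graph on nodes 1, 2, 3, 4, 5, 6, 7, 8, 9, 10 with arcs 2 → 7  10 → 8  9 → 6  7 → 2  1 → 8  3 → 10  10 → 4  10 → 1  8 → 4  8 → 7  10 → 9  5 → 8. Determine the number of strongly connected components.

{2, 7} are all mutually reachable — one SCC of size 2.
{10} is an SCC by itself.
{5} is an SCC by itself.
{1} is an SCC by itself.
{4} is an SCC by itself.
(and 4 more singleton SCCs)
That gives 9 strongly connected components.

9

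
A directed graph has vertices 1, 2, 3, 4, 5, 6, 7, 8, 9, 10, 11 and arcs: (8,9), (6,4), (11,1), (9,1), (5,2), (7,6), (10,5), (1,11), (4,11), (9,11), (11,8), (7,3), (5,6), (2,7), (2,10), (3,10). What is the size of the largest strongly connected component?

5

{2, 3, 5, 7, 10} are all mutually reachable — one SCC of size 5.
{1, 8, 9, 11} are all mutually reachable — one SCC of size 4.
{6} is an SCC by itself.
{4} is an SCC by itself.
The largest has 5 vertices.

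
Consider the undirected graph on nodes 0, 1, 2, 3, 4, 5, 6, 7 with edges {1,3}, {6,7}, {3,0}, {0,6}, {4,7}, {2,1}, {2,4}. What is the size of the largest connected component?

7

5 is isolated — a component by itself.
Starting from 0 we can reach 0, 1, 2, 3, 4, 6, 7. That is one component of size 7.
The largest has 7 vertices.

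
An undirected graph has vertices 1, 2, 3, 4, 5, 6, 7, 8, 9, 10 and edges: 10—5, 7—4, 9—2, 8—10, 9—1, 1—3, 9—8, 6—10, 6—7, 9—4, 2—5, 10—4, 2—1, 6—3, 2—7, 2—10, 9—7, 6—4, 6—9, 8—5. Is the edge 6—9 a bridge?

No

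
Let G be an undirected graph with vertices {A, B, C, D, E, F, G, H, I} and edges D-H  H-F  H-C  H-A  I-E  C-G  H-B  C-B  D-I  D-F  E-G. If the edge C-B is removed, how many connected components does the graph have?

1

C and B are still connected via C-H-B, so the component count stays at 1.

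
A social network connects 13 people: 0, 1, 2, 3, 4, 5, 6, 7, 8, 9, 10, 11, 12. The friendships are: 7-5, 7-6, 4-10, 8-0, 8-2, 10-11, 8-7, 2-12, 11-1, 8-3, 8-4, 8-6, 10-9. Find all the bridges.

The edges on the cycle 8-7-6-8 are not bridges since each lies on that cycle.
But removing 2-12 disconnects 2 from 12; removing 10-11 disconnects 10 from 11; removing 8-3 disconnects 8 from 3; removing 4-10 disconnects 4 from 10 — these are bridges.
In total 10 edges are bridges.

0-8, 1-11, 10-11, 10-4, 10-9, 12-2, 2-8, 3-8, 4-8, 5-7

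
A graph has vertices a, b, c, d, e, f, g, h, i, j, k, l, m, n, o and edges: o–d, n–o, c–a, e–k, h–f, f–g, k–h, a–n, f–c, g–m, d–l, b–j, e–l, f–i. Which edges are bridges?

The edges on the cycle e-k-h-f-c-a-n-o-d-l-e are not bridges since each lies on that cycle.
But removing b–j disconnects b from j; removing f–i disconnects f from i; removing g–f disconnects g from f; removing g–m disconnects g from m — these are bridges.

b-j, f-g, f-i, g-m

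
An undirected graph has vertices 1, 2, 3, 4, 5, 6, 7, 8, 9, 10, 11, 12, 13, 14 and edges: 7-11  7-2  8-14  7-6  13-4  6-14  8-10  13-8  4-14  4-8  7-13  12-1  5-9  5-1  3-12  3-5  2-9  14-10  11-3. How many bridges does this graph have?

0

The edges on the cycle 3-12-1-5-3 are not bridges since each lies on that cycle.
Every edge lies on some cycle, so there are no bridges.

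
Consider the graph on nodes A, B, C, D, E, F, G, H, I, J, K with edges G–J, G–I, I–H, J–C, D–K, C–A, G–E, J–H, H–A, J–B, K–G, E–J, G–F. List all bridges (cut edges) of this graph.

The edges on the cycle G-I-H-J-G are not bridges since each lies on that cycle.
But removing G–F disconnects G from F; removing D–K disconnects D from K; removing G–K disconnects G from K; removing B–J disconnects B from J — these are bridges.

B-J, D-K, F-G, G-K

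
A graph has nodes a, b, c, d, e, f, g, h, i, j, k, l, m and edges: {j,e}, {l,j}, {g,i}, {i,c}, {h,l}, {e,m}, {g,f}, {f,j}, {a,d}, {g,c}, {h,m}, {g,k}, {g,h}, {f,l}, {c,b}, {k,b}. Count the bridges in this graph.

The edges on the cycle f-l-j-f are not bridges since each lies on that cycle.
But removing a - d disconnects a from d — this is a bridge.

1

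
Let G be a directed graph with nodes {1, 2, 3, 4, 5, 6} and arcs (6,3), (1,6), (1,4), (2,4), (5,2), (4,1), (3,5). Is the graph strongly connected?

Yes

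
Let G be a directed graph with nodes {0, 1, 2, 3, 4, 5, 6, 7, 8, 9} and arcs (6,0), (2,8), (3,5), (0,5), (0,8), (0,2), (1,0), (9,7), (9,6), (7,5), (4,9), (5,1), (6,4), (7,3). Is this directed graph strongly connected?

There is no directed path from 1 to 9, so the graph is not strongly connected.

No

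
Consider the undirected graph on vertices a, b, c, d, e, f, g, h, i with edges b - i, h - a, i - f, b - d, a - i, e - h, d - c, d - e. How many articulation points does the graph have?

2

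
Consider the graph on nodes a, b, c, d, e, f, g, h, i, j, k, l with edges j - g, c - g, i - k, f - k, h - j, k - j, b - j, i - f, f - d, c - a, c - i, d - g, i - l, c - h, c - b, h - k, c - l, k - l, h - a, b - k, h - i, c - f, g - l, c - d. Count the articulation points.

Removing i, for instance, still leaves 2 components. No single vertex removal increases the component count — the graph has no articulation points.

0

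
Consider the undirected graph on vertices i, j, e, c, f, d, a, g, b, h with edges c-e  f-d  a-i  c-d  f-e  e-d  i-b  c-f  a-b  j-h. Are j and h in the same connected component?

Yes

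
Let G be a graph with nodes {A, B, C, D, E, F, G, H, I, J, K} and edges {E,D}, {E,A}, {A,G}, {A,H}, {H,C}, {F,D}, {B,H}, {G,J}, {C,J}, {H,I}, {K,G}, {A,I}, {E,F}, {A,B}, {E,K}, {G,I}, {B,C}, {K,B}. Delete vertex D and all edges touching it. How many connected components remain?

With D gone, the remaining components are: {A, B, C, E, F, G, H, I, J, K}.
That is 1 component.

1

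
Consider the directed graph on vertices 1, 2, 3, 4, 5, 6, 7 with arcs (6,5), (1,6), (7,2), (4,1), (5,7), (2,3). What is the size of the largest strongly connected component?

1

{5} is an SCC by itself.
{6} is an SCC by itself.
{2} is an SCC by itself.
{1} is an SCC by itself.
{3} is an SCC by itself.
(and 2 more singleton SCCs)
The largest has 1 vertex.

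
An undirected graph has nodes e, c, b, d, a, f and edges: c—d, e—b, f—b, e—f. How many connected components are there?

3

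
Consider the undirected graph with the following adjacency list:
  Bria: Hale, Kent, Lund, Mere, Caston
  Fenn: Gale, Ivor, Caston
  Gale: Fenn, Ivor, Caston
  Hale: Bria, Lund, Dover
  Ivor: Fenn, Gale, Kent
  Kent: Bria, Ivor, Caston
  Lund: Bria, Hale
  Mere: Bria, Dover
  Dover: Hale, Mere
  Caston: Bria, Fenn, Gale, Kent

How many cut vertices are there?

1

Removing Bria increases the component count from 1 to 2, so Bria is a cut vertex.
By contrast removing Hale leaves 1 component; it is not a cut vertex. No other vertex is a cut vertex either.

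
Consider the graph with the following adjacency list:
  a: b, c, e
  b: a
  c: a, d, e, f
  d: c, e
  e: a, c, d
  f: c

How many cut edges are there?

The edges on the cycle c-e-a-c are not bridges since each lies on that cycle.
But removing f-c disconnects f from c; removing b-a disconnects b from a — these are bridges.
That makes 2 bridges.

2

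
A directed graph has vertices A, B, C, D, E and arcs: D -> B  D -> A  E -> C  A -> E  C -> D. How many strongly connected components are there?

{A, C, D, E} are all mutually reachable — one SCC of size 4.
{B} is an SCC by itself.
That gives 2 strongly connected components.

2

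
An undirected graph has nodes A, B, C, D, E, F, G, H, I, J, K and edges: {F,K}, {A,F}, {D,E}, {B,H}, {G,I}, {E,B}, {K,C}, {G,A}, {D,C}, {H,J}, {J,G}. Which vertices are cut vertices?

G

Removing G increases the component count from 1 to 2, so G is a cut vertex.
By contrast removing J leaves 1 component; it is not a cut vertex. No other vertex is a cut vertex either.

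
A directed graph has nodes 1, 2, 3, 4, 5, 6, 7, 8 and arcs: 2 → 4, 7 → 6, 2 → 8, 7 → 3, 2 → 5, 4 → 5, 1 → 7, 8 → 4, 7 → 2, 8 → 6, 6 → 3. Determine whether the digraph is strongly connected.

There is no directed path from 5 to 1, so the graph is not strongly connected.

No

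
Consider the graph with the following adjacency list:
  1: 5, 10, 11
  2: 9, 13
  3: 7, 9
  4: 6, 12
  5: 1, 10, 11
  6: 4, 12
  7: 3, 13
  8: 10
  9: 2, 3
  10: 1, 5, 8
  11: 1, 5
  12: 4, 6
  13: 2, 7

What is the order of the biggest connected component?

5

Starting from 4 we can reach 4, 6, 12. That is one component of size 3.
Starting from 2 we can reach 2, 3, 7, 9, 13. That is one component of size 5.
Starting from 1 we can reach 1, 5, 8, 10, 11. That is one component of size 5.
The largest has 5 vertices.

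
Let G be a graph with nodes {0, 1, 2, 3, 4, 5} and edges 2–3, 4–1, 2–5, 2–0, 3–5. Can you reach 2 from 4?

No

The component containing 4 is {1, 4}, and 2 is not in it.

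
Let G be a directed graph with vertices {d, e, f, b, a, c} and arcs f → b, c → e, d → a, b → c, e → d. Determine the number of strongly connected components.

{a} is an SCC by itself.
{e} is an SCC by itself.
{d} is an SCC by itself.
{f} is an SCC by itself.
{b} is an SCC by itself.
(and 1 more singleton SCC)
That gives 6 strongly connected components.

6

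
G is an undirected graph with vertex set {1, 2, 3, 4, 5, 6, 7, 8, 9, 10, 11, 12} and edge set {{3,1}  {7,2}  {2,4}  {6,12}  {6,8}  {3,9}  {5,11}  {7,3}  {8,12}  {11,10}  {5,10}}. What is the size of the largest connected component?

6

Starting from 5 we can reach 5, 10, 11. That is one component of size 3.
Starting from 6 we can reach 6, 8, 12. That is one component of size 3.
Starting from 1 we can reach 1, 2, 3, 4, 7, 9. That is one component of size 6.
The largest has 6 vertices.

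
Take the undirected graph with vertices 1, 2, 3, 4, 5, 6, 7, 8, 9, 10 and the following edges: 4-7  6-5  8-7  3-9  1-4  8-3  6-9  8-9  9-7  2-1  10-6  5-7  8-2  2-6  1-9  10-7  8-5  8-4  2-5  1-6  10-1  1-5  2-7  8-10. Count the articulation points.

0

Removing 6, for instance, still leaves 1 component. No single vertex removal increases the component count — the graph has no articulation points.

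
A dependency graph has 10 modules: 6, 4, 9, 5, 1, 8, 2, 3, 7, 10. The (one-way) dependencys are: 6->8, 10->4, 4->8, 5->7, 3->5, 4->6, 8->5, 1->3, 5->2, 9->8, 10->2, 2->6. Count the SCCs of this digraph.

7

{2, 5, 6, 8} are all mutually reachable — one SCC of size 4.
{4} is an SCC by itself.
{3} is an SCC by itself.
{10} is an SCC by itself.
{7} is an SCC by itself.
(and 2 more singleton SCCs)
That gives 7 strongly connected components.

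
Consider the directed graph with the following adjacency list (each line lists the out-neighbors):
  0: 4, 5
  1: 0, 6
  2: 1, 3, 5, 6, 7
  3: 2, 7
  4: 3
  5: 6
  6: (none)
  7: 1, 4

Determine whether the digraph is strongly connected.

There is no directed path from 5 to 3, so the graph is not strongly connected.

No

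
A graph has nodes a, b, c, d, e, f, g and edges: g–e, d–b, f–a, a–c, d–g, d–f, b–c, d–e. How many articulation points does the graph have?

Removing d increases the component count from 1 to 2, so d is a cut vertex.
By contrast removing e leaves 1 component; it is not a cut vertex. No other vertex is a cut vertex either.

1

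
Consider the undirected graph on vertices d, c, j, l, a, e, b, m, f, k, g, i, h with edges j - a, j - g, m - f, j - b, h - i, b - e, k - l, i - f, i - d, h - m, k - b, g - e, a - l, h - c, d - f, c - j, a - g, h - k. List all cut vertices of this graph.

h

Removing h increases the component count from 1 to 2, so h is a cut vertex.
By contrast removing c leaves 1 component; it is not a cut vertex. No other vertex is a cut vertex either.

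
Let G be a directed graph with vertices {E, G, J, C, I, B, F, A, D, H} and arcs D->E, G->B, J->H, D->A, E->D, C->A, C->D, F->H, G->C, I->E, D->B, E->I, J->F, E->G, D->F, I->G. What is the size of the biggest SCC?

{C, D, E, G, I} are all mutually reachable — one SCC of size 5.
{F} is an SCC by itself.
{A} is an SCC by itself.
{B} is an SCC by itself.
{J} is an SCC by itself.
(and 1 more singleton SCC)
The largest has 5 vertices.

5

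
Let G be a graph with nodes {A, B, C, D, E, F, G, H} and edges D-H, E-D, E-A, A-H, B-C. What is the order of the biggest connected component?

F is isolated — a component by itself.
G is isolated — a component by itself.
Starting from B we can reach B, C. That is one component of size 2.
Starting from A we can reach A, D, E, H. That is one component of size 4.
The largest has 4 vertices.

4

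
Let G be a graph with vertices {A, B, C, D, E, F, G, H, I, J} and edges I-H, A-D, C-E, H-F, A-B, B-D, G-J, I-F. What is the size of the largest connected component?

Starting from G we can reach G, J. That is one component of size 2.
Starting from C we can reach C, E. That is one component of size 2.
Starting from F we can reach F, H, I. That is one component of size 3.
Starting from A we can reach A, B, D. That is one component of size 3.
The largest has 3 vertices.

3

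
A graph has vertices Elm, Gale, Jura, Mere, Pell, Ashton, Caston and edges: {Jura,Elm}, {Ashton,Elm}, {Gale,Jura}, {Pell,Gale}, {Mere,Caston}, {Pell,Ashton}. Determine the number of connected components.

Starting from Mere we can reach Mere, Caston. That is one component of size 2.
Starting from Elm we can reach Elm, Gale, Jura, Pell, Ashton. That is one component of size 5.
Total: 2 components.

2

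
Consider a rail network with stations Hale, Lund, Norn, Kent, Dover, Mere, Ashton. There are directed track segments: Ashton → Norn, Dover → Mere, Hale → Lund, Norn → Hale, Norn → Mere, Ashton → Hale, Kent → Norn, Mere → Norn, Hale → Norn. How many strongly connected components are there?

{Hale, Mere, Norn} are all mutually reachable — one SCC of size 3.
{Kent} is an SCC by itself.
{Ashton} is an SCC by itself.
{Lund} is an SCC by itself.
{Dover} is an SCC by itself.
That gives 5 strongly connected components.

5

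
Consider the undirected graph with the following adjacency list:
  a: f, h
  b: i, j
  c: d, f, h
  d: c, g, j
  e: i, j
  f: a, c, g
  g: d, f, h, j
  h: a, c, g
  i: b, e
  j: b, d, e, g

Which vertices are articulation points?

j

Removing j increases the component count from 1 to 2, so j is a cut vertex.
By contrast removing d leaves 1 component; it is not a cut vertex. No other vertex is a cut vertex either.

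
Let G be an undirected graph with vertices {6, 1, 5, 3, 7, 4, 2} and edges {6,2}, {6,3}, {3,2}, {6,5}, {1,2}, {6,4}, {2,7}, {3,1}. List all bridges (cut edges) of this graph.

2-7, 4-6, 5-6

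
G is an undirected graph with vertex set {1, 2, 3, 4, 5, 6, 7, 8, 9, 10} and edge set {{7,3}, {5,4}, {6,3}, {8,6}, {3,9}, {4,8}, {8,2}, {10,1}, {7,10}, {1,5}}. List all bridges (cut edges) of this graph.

2-8, 3-9

The edges on the cycle 7-10-1-5-4-8-6-3-7 are not bridges since each lies on that cycle.
But removing 2 - 8 disconnects 2 from 8; removing 9 - 3 disconnects 9 from 3 — these are bridges.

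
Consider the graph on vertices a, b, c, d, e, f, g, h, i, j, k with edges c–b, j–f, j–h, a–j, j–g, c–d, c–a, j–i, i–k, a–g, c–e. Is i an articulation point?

Deleting i raises the number of components from 1 to 2, so i is a cut vertex.

Yes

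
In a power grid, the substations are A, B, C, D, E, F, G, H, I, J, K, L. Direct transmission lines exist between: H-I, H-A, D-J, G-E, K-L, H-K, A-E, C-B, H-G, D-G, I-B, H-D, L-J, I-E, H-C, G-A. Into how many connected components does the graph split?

F is isolated — a component by itself.
Starting from A we can reach A, B, C, D, E, G, H, I, J, K, L. That is one component of size 11.
Total: 2 components.

2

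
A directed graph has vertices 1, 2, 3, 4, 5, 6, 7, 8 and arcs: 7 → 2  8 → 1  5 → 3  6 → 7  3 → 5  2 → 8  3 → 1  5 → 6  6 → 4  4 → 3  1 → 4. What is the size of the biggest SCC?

8

{1, 2, 3, 4, 5, 6, 7, 8} are all mutually reachable — one SCC of size 8.
The largest has 8 vertices.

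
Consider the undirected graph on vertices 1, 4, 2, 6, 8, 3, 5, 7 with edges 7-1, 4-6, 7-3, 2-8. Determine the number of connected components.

4

5 is isolated — a component by itself.
Starting from 4 we can reach 4, 6. That is one component of size 2.
Starting from 2 we can reach 2, 8. That is one component of size 2.
Starting from 1 we can reach 1, 3, 7. That is one component of size 3.
Total: 4 components.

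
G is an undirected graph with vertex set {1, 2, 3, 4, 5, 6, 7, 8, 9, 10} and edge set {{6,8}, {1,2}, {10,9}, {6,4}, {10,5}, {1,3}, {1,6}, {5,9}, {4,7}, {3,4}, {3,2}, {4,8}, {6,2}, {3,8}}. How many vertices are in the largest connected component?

Starting from 5 we can reach 5, 9, 10. That is one component of size 3.
Starting from 1 we can reach 1, 2, 3, 4, 6, 7, 8. That is one component of size 7.
The largest has 7 vertices.

7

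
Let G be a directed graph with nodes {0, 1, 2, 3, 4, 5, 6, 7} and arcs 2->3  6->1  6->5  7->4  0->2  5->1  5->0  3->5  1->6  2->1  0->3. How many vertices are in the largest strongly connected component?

6

{0, 1, 2, 3, 5, 6} are all mutually reachable — one SCC of size 6.
{7} is an SCC by itself.
{4} is an SCC by itself.
The largest has 6 vertices.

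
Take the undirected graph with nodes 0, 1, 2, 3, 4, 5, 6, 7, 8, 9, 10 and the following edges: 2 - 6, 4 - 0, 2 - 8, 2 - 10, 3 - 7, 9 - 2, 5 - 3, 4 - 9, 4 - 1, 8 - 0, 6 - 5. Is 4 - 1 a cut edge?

Yes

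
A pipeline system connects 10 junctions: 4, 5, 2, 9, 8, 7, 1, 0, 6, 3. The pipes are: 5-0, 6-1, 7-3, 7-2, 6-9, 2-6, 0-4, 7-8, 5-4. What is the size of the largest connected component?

7

Starting from 0 we can reach 0, 4, 5. That is one component of size 3.
Starting from 1 we can reach 1, 2, 3, 6, 7, 8, 9. That is one component of size 7.
The largest has 7 vertices.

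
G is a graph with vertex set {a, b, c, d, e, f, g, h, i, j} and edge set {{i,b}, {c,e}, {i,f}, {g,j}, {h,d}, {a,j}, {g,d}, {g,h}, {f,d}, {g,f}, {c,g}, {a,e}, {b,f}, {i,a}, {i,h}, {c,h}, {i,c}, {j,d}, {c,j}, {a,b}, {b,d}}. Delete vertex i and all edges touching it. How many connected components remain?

1

With i gone, the remaining components are: {a, b, c, d, e, f, g, h, j}.
That is 1 component.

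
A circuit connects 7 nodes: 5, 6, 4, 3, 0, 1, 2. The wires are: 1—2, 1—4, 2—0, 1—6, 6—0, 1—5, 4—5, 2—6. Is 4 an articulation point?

No

Deleting 4 leaves 2 components (was 2), so 4 is not a cut vertex.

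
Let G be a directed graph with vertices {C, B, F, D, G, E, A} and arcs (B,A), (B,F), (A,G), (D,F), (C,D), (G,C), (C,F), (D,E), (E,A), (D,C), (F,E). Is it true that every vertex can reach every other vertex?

No

There is no directed path from F to B, so the graph is not strongly connected.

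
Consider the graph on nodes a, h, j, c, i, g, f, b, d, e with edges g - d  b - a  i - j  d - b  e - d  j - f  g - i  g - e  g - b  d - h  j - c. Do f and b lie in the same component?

From f we can reach a, b, c, d, e, f, g, h, i, j, which includes b.

Yes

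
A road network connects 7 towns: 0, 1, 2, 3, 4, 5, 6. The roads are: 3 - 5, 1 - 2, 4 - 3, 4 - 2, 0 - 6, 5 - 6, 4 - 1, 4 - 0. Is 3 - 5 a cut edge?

After removing 3 - 5, the path 3-4-0-6-5 still connects them, so the edge is not a bridge.

No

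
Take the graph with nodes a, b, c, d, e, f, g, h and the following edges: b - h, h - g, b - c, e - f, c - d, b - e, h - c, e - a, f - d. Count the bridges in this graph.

The edges on the cycle b-e-f-d-c-h-b are not bridges since each lies on that cycle.
But removing e - a disconnects e from a; removing g - h disconnects g from h — these are bridges.
That makes 2 bridges.

2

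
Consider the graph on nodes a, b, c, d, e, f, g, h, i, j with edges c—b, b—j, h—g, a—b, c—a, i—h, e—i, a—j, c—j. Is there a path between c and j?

Yes

From c we can reach a, b, c, j, which includes j.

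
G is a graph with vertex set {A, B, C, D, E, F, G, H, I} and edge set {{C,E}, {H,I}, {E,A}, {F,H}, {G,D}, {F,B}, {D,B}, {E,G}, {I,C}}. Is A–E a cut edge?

Yes

Removing A–E leaves no path between A and E: the component count goes from 1 to 2. So it is a bridge.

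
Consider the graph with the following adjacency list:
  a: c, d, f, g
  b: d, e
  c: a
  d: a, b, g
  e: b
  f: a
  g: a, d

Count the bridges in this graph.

4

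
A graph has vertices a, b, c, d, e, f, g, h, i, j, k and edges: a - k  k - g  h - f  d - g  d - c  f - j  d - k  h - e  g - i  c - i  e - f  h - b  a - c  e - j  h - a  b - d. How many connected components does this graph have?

Starting from a we can reach a, b, c, d, e, f, g, h, i, j, k. That is one component of size 11.
Total: 1 component.

1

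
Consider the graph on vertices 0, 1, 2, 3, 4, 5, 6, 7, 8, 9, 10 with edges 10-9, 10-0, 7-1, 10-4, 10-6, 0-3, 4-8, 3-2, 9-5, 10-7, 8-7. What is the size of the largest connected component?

11

Starting from 0 we can reach 0, 1, 2, 3, 4, 5, 6, 7, 8, 9, 10. That is one component of size 11.
The largest has 11 vertices.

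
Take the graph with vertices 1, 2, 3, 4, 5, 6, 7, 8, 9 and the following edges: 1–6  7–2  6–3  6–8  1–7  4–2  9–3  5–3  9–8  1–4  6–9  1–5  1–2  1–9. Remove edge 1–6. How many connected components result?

1 and 6 are still connected via 1-9-6, so the component count stays at 1.

1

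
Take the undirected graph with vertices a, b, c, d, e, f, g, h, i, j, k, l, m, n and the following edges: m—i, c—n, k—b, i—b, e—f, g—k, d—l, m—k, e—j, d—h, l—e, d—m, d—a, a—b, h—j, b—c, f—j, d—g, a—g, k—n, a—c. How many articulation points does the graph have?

Removing d increases the component count from 1 to 2, so d is a cut vertex.
By contrast removing f leaves 1 component; it is not a cut vertex. No other vertex is a cut vertex either.

1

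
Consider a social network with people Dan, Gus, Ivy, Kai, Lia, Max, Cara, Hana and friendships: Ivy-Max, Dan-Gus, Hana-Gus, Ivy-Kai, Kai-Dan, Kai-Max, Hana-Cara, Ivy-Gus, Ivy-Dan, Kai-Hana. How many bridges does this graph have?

The edges on the cycle Ivy-Kai-Max-Ivy are not bridges since each lies on that cycle.
But removing Cara-Hana disconnects Cara from Hana — this is a bridge.

1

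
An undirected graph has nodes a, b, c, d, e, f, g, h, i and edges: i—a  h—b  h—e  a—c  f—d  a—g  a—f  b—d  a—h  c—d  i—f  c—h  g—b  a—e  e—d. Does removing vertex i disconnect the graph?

Deleting i leaves 1 component (was 1) (its neighbors a, f remain connected to each other), so i is not a cut vertex.

No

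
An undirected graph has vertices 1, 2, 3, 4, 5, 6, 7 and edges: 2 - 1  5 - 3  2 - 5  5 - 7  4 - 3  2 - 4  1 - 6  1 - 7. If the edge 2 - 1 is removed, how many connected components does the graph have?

1

2 and 1 are still connected via 2-5-7-1, so the component count stays at 1.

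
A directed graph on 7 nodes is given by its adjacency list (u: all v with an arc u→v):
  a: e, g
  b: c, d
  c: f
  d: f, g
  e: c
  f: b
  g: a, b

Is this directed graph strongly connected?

Yes

From f we can reach every vertex (a, b, c, d, e, f, g), and every vertex can reach f (a, b, c, d, e, f, g). So the whole graph is one strongly connected component.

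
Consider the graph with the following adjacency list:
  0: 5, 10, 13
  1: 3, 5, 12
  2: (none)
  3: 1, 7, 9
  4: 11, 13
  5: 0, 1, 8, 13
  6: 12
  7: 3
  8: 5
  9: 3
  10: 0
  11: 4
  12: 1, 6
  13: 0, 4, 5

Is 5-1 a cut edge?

Yes

Removing 5-1 leaves no path between 5 and 1: the component count goes from 2 to 3. So it is a bridge.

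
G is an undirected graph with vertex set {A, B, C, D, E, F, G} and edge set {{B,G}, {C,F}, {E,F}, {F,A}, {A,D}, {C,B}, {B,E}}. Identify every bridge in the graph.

A-D, A-F, B-G

The edges on the cycle C-B-E-F-C are not bridges since each lies on that cycle.
But removing A—D disconnects A from D; removing B—G disconnects B from G; removing F—A disconnects F from A — these are bridges.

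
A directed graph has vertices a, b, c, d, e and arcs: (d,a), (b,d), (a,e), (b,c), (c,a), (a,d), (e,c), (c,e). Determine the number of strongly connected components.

2

{a, c, d, e} are all mutually reachable — one SCC of size 4.
{b} is an SCC by itself.
That gives 2 strongly connected components.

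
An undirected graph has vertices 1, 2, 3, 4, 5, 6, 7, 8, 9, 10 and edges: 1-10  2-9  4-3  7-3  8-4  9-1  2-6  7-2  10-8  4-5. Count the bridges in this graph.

The edges on the cycle 7-2-9-1-10-8-4-3-7 are not bridges since each lies on that cycle.
But removing 5-4 disconnects 5 from 4; removing 2-6 disconnects 2 from 6 — these are bridges.
That makes 2 bridges.

2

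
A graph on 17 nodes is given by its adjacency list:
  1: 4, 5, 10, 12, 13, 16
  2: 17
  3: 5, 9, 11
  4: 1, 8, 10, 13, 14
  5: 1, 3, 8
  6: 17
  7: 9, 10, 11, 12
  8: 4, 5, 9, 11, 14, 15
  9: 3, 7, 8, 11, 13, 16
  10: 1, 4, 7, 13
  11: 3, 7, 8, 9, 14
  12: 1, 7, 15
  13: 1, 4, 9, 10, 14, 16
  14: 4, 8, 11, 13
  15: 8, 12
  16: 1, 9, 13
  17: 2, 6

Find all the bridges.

The edges on the cycle 4-1-12-15-8-14-4 are not bridges since each lies on that cycle.
But removing 6-17 disconnects 6 from 17; removing 2-17 disconnects 2 from 17 — these are bridges.

17-2, 17-6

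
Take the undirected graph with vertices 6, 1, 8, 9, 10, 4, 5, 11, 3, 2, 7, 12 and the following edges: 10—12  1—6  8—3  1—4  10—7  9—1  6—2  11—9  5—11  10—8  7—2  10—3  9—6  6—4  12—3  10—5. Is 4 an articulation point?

No

Deleting 4 leaves 1 component (was 1) (its neighbors 1, 6 remain connected to each other), so 4 is not a cut vertex.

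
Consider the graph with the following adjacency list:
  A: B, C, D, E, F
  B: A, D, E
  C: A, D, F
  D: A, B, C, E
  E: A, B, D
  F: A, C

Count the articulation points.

0

Removing D, for instance, still leaves 1 component. No single vertex removal increases the component count — the graph has no articulation points.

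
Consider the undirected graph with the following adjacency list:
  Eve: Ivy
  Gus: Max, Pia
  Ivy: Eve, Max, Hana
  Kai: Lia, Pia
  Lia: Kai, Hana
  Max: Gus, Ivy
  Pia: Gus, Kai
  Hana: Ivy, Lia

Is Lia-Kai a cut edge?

After removing Lia-Kai, the path Lia-Hana-Ivy-Max-Gus-Pia-Kai still connects them, so the edge is not a bridge.

No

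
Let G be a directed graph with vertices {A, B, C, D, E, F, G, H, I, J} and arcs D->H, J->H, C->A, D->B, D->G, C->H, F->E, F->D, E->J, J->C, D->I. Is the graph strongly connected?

There is no directed path from A to I, so the graph is not strongly connected.

No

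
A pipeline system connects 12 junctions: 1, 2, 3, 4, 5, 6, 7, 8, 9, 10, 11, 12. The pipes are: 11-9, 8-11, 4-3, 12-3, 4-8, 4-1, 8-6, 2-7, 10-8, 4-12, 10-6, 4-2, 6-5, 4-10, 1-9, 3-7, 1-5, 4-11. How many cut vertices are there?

Removing 4 increases the component count from 1 to 2, so 4 is a cut vertex.
By contrast removing 11 leaves 1 component; it is not a cut vertex. No other vertex is a cut vertex either.

1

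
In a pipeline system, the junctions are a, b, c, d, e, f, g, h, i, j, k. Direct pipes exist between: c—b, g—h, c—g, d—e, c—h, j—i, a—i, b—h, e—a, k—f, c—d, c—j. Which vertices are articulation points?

c

Removing c increases the component count from 2 to 3, so c is a cut vertex.
By contrast removing g leaves 2 components; it is not a cut vertex. No other vertex is a cut vertex either.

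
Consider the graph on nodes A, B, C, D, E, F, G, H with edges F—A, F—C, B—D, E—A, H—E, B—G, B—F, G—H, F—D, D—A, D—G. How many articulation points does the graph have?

Removing F increases the component count from 1 to 2, so F is a cut vertex.
By contrast removing C leaves 1 component; it is not a cut vertex. No other vertex is a cut vertex either.

1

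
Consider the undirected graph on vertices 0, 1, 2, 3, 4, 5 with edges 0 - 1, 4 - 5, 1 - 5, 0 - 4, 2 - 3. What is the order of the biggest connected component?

Starting from 2 we can reach 2, 3. That is one component of size 2.
Starting from 0 we can reach 0, 1, 4, 5. That is one component of size 4.
The largest has 4 vertices.

4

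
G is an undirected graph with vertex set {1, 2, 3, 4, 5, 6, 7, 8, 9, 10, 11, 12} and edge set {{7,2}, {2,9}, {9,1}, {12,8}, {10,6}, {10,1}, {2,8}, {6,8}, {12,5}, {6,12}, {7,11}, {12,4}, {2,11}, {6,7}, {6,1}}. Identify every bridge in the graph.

12-4, 12-5

The edges on the cycle 6-7-2-9-1-6 are not bridges since each lies on that cycle.
But removing 12—4 disconnects 12 from 4; removing 12—5 disconnects 12 from 5 — these are bridges.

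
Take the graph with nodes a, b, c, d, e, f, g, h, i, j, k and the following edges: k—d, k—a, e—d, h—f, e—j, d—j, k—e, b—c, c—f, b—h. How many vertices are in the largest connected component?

g is isolated — a component by itself.
i is isolated — a component by itself.
Starting from b we can reach b, c, f, h. That is one component of size 4.
Starting from a we can reach a, d, e, j, k. That is one component of size 5.
The largest has 5 vertices.

5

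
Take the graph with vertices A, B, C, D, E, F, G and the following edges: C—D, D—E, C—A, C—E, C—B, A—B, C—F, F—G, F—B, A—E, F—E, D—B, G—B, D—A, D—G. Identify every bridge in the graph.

The edges on the cycle C-F-E-A-C are not bridges since each lies on that cycle.
Every edge lies on some cycle, so there are no bridges.

none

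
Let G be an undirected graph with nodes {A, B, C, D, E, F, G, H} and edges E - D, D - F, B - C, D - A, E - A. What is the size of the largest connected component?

H is isolated — a component by itself.
G is isolated — a component by itself.
Starting from B we can reach B, C. That is one component of size 2.
Starting from A we can reach A, D, E, F. That is one component of size 4.
The largest has 4 vertices.

4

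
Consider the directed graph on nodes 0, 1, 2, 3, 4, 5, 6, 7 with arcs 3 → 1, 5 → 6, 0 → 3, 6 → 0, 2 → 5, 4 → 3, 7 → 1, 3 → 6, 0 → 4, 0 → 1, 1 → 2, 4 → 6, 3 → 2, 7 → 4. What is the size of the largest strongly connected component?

{0, 1, 2, 3, 4, 5, 6} are all mutually reachable — one SCC of size 7.
{7} is an SCC by itself.
The largest has 7 vertices.

7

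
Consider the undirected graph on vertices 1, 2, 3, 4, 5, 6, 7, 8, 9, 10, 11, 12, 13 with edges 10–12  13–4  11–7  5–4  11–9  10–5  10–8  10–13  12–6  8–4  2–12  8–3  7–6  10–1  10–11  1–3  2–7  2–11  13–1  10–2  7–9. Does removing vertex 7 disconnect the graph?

No

Deleting 7 leaves 1 component (was 1) (its neighbors 2, 6, 9, 11 remain connected to each other), so 7 is not a cut vertex.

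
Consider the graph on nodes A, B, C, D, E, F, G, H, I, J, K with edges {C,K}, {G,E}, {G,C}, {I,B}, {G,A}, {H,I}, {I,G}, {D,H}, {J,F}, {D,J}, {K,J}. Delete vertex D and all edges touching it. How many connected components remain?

1

With D gone, the remaining components are: {A, B, C, E, F, G, H, I, J, K}.
That is 1 component.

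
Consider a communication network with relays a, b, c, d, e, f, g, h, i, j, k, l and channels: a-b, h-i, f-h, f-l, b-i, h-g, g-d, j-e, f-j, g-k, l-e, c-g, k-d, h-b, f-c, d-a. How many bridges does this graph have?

0

The edges on the cycle f-j-e-l-f are not bridges since each lies on that cycle.
Every edge lies on some cycle, so there are no bridges.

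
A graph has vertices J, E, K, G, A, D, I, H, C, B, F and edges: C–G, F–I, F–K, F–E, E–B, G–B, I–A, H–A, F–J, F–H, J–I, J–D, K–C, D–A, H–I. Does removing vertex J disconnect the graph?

No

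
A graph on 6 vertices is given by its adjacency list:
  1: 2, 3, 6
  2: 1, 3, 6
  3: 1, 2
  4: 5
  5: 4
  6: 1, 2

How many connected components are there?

2

Starting from 4 we can reach 4, 5. That is one component of size 2.
Starting from 1 we can reach 1, 2, 3, 6. That is one component of size 4.
Total: 2 components.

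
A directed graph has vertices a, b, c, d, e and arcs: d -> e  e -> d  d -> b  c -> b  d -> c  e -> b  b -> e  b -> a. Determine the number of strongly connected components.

2

{b, c, d, e} are all mutually reachable — one SCC of size 4.
{a} is an SCC by itself.
That gives 2 strongly connected components.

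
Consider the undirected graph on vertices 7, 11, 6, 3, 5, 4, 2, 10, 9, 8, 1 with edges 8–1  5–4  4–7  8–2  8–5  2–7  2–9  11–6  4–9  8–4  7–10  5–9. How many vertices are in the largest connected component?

3 is isolated — a component by itself.
Starting from 6 we can reach 6, 11. That is one component of size 2.
Starting from 1 we can reach 1, 2, 4, 5, 7, 8, 9, 10. That is one component of size 8.
The largest has 8 vertices.

8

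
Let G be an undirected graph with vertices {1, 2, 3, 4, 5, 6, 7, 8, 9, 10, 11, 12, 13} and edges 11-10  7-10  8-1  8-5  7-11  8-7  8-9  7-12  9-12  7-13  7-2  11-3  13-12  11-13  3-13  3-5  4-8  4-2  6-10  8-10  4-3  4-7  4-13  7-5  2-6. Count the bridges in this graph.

1

The edges on the cycle 7-11-3-13-12-7 are not bridges since each lies on that cycle.
But removing 8-1 disconnects 8 from 1 — this is a bridge.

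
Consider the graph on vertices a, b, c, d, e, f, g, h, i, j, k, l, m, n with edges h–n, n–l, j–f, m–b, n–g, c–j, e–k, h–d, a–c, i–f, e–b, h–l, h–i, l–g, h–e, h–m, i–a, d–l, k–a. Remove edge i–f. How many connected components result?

1

i and f are still connected via i-a-c-j-f, so the component count stays at 1.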